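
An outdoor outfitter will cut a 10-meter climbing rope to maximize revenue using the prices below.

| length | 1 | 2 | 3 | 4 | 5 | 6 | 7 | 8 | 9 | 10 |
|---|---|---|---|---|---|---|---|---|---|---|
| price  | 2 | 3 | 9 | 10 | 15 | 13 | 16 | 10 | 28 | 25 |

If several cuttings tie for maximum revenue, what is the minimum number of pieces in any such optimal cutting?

2

Build r[k] bottom-up: r[k] = max over allowed piece i of (p[i] + r[k−i]).
r[1] = 2
r[2] = 4  (first piece 1, then r[1]=2)
r[3] = 9
r[4] = 11  (first piece 1, then r[3]=9)
r[5] = 15
r[6] = 18  (first piece 3, then r[3]=9)
r[7] = 20  (first piece 1, then r[6]=18)
r[8] = 24  (first piece 3, then r[5]=15)
r[9] = 28
r[10] = 30  (first piece 1, then r[9]=28)
Maximum revenue is €30.
Now minimize piece count subject to staying optimal: for each k, pieces[k] = 1 + min over i with p[i]+r[k−i]=r[k] of pieces[k−i].
pieces[7] = 3
pieces[8] = 2
pieces[9] = 1
pieces[10] = 2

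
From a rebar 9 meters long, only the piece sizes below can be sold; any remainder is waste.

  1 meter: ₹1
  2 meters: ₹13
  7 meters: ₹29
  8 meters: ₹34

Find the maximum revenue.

Let f[k] be the best obtainable value from length k. For each k, try every first piece i and keep the best of price[i] + f[k−i].
f[1] = 1
f[2] = max(1+1, 13+0) = 13
f[3] = max(1+13, 13+1) = 14
f[4] = max(1+14, 13+13) = 26
f[5] = max(1+26, 13+14) = 27
f[6] = max(1+27, 13+26) = 39
f[7] = max(1+39, 13+27, 29+0) = 40
f[8] = max(1+40, 13+39, 29+1, 34+0) = 52
f[9] = max(1+52, 13+40, 29+13, 34+1) = 53
One optimal cutting: 2 + 2 + 2 + 2 + 1 → ₹53.

53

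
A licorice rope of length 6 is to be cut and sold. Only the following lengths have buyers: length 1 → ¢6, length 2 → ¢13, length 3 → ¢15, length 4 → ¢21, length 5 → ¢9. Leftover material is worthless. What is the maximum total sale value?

Build r[k] bottom-up: r[k] = max over allowed piece i of (p[i] + r[k−i]).
r[1] = 6
r[2] = max(6+6, 13+0) = 13
r[3] = max(6+13, 13+6, 15+0) = 19
r[4] = max(6+19, 13+13, 15+6, 21+0) = 26
r[5] = max(6+26, 13+19, 15+13, 21+6, 9+0) = 32
r[6] = max(6+32, 13+26, 15+19, 21+13, 9+6) = 39
One optimal cutting: 2 + 2 + 2 → ¢39.

39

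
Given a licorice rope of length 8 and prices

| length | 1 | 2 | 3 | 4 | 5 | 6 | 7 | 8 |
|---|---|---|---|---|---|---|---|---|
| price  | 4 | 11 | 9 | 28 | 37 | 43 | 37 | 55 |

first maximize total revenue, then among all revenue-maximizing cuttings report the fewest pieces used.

Build r[k] bottom-up: r[k] = max over allowed piece i of (p[i] + r[k−i]).
r[1] = 4
r[2] = max(4+4, 11+0) = 11
r[3] = max(4+11, 11+4, 9+0) = 15
r[4] = max(4+15, 11+11, 9+4, 28+0) = 28
r[5] = max(4+28, 11+15, 9+11, 28+4, 37+0) = 37
r[6] = max(4+37, 11+28, 9+15, 28+11, 37+4, 43+0) = 43
r[7] = max(4+43, 11+37, 9+28, …, 43+4, 37+0) = 48
r[8] = max(4+48, 11+43, 9+37, …, 37+4, 55+0) = 56
Maximum revenue is ¢56.
Now minimize piece count subject to staying optimal: for each k, pieces[k] = 1 + min over i with p[i]+r[k−i]=r[k] of pieces[k−i].
pieces[5] = 1
pieces[6] = 1
pieces[7] = 2
pieces[8] = 2

2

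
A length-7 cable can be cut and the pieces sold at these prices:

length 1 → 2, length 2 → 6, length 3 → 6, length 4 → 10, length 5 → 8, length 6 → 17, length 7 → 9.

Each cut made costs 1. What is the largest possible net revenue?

18

Let net[k] be the best obtainable value from length k. For each k, try every first piece i and keep the best of price[i] + net[k−i] minus the 1 cut fee when i<k.
net[1] = 2
net[2] = max(2+2-1, 6+0) = 6
net[3] = max(2+6-1, 6+2-1, 6+0) = 7
net[4] = max(2+7-1, 6+6-1, 6+2-1, 10+0) = 11
net[5] = max(2+11-1, 6+7-1, 6+6-1, 10+2-1, 8+0) = 12
net[6] = max(2+12-1, 6+11-1, 6+7-1, 10+6-1, 8+2-1, 17+0) = 17
net[7] = max(2+17-1, 6+12-1, 6+11-1, …, 17+2-1, 9+0) = 18
One optimal plan: pieces 6 + 1 (1 cut) → 19 − 1 = 18.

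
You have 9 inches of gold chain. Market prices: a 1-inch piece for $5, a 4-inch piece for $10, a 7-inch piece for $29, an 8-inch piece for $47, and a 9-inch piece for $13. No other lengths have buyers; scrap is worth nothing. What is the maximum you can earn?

Build r[k] bottom-up: r[k] = max over allowed piece i of (p[i] + r[k−i]).
r[1] = 5
r[2] = 10  (first piece 1, then r[1]=5)
r[3] = 15  (first piece 1, then r[2]=10)
r[4] = 20  (first piece 1, then r[3]=15)
r[5] = 25  (first piece 1, then r[4]=20)
r[6] = 30  (first piece 1, then r[5]=25)
r[7] = 35  (first piece 1, then r[6]=30)
r[8] = 47
r[9] = 52  (first piece 1, then r[8]=47)
One optimal cutting: 8 + 1 → $52.

52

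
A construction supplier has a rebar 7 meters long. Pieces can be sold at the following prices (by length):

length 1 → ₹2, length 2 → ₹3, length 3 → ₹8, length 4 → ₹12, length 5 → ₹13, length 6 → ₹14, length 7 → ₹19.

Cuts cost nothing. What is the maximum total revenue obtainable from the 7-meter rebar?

20

Build R[k] bottom-up: R[k] = max over allowed piece i of (p[i] + R[k−i]).
R[1] = 2
R[2] = 4  (first piece 1, then R[1]=2)
R[3] = 8
R[4] = 12
R[5] = 14  (first piece 1, then R[4]=12)
R[6] = 16  (first piece 1, then R[5]=14)
R[7] = 20  (first piece 3, then R[4]=12)
One optimal cutting: 4 + 3 → ₹12 + ₹8 = ₹20.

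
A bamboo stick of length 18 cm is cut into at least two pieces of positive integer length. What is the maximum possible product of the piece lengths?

Define f[k] = max over 1≤i<k of i · max(k−i, f[k−i]); the inner max lets the remainder stay uncut if that's better.
f[2] = 1·max(1,0) = 1·1 = 1
f[3] = 1·max(2,1) = 1·2 = 2
f[4] = 2·max(2,1) = 2·2 = 4
f[5] = 2·max(3,2) = 2·3 = 6
f[6] = 3·max(3,2) = 3·3 = 9
f[7] = 2·max(5,6) = 2·6 = 12
f[8] = 2·max(6,9) = 2·9 = 18
f[9] = 3·max(6,9) = 3·9 = 27
f[10] = 2·max(8,18) = 2·18 = 36
f[11] = 2·max(9,27) = 2·27 = 54
f[12] = 3·max(9,27) = 3·27 = 81
f[13] = 2·max(11,54) = 2·54 = 108
f[14] = 2·max(12,81) = 2·81 = 162
f[15] = 3·max(12,81) = 3·81 = 243
f[16] = 2·max(14,162) = 2·162 = 324
f[17] = 2·max(15,243) = 2·243 = 486
f[18] = 3·max(15,243) = 3·243 = 729
One optimal split: 3 + 3 + 3 + 3 + 3 + 3; product 3·3·3·3·3·3 = 729.

729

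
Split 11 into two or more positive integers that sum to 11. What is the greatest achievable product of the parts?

Fill m[k] for k=2..11: at each k try every first piece i and multiply by the better of (k−i) uncut or m[k−i].
m[2] = 1×max(1,0) = 1×1 = 1
m[3] = max(1×2, 2×1) = 2
m[4] = max(1×3, 2×2, 3×1) = 4
m[5] = max(1×4, 2×3, 3×2, 4×1) = 6
m[6] = max(1×6, 2×4, 3×3, 4×2, 5×1) = 9
m[7] = max(1×9, 2×6, 3×4, 4×3, 5×2, 6×1) = 12
m[8] = max(1×12, 2×9, 3×6, …, 6×2, 7×1) = 18
m[9] = max(1×18, 2×12, 3×9, …, 7×2, 8×1) = 27
m[10] = max(1×27, 2×18, 3×12, …, 8×2, 9×1) = 36
m[11] = max(1×36, 2×27, 3×18, …, 9×2, 10×1) = 54
One optimal split: 3 + 3 + 3 + 2; product 3×3×3×2 = 54.

54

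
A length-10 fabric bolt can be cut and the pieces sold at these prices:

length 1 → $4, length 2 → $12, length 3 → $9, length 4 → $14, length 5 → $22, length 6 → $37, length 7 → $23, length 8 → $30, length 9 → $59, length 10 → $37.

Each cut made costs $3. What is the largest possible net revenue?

60

Build v[k] bottom-up: v[k] = max over allowed piece i of (p[i] + v[k−i]) − 3 per cut.
v[1] = 4
v[2] = max(4+4-3, 12+0) = 12
v[3] = max(4+12-3, 12+4-3, 9+0) = 13
v[4] = max(4+13-3, 12+12-3, 9+4-3, 14+0) = 21
v[5] = max(4+21-3, 12+13-3, 9+12-3, 14+4-3, 22+0) = 22
v[6] = max(4+22-3, 12+21-3, 9+13-3, 14+12-3, 22+4-3, 37+0) = 37
v[7] = max(4+37-3, 12+22-3, 9+21-3, …, 37+4-3, 23+0) = 38
v[8] = max(4+38-3, 12+37-3, 9+22-3, …, 23+4-3, 30+0) = 46
v[9] = max(4+46-3, 12+38-3, 9+37-3, …, 30+4-3, 59+0) = 59
v[10] = max(4+59-3, 12+46-3, 9+38-3, …, 59+4-3, 37+0) = 60
One optimal plan: pieces 9 + 1 (1 cut) → $63 − $3 = $60.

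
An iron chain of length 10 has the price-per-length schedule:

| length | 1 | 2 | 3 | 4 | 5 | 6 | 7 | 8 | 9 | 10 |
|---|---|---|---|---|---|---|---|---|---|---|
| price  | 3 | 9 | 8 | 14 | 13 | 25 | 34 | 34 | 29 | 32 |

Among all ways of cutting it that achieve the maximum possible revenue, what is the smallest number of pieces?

Let r[k] be the best obtainable value from length k. For each k, try every first piece i and keep the best of price[i] + r[k−i].
r[1] = 3
r[2] = max(3+3, 9+0) = 9
r[3] = max(3+9, 9+3, 8+0) = 12
r[4] = max(3+12, 9+9, 8+3, 14+0) = 18
r[5] = max(3+18, 9+12, 8+9, 14+3, 13+0) = 21
r[6] = max(3+21, 9+18, 8+12, 14+9, 13+3, 25+0) = 27
r[7] = max(3+27, 9+21, 8+18, …, 25+3, 34+0) = 34
r[8] = max(3+34, 9+27, 8+21, …, 34+3, 34+0) = 37
r[9] = max(3+37, 9+34, 8+27, …, 34+3, 29+0) = 43
r[10] = max(3+43, 9+37, 8+34, …, 29+3, 32+0) = 46
Maximum revenue is $46.
Now minimize piece count subject to staying optimal: for each k, pieces[k] = 1 + min over i with p[i]+r[k−i]=r[k] of pieces[k−i].
pieces[7] = 1
pieces[8] = 2
pieces[9] = 2
pieces[10] = 3

3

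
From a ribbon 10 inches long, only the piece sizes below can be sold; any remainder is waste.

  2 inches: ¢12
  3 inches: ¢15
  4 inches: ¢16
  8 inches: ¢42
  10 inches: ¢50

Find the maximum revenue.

60

Build f[k] bottom-up: f[k] = max over allowed piece i of (p[i] + f[k−i]).
f[1] = 0
f[2] = 12
f[3] = max(12+0, 15+0) = 15
f[4] = max(12+12, 15+0, 16+0) = 24
f[5] = max(12+15, 15+12, 16+0) = 27
f[6] = max(12+24, 15+15, 16+12) = 36
f[7] = max(12+27, 15+24, 16+15) = 39
f[8] = max(12+36, 15+27, 16+24, 42+0) = 48
f[9] = max(12+39, 15+36, 16+27, 42+0) = 51
f[10] = max(12+48, 15+39, 16+36, 42+12, 50+0) = 60
One optimal cutting: 2 + 2 + 2 + 2 + 2 → ¢60.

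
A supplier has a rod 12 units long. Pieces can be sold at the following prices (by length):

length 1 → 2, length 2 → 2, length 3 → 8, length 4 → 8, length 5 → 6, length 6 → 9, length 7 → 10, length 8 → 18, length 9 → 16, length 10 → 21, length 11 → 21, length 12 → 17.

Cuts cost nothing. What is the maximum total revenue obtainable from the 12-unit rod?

32

Let best[k] be the best obtainable value from length k. For each k, try every first piece i and keep the best of price[i] + best[k−i].
best[1] = 2
best[2] = max(2+2, 2+0) = 4
best[3] = max(2+4, 2+2, 8+0) = 8
best[4] = max(2+8, 2+4, 8+2, 8+0) = 10
best[5] = max(2+10, 2+8, 8+4, 8+2, 6+0) = 12
best[6] = max(2+12, 2+10, 8+8, 8+4, 6+2, 9+0) = 16
best[7] = max(2+16, 2+12, 8+10, …, 9+2, 10+0) = 18
best[8] = max(2+18, 2+16, 8+12, …, 10+2, 18+0) = 20
best[9] = max(2+20, 2+18, 8+16, …, 18+2, 16+0) = 24
best[10] = max(2+24, 2+20, 8+18, …, 16+2, 21+0) = 26
best[11] = max(2+26, 2+24, 8+20, …, 21+2, 21+0) = 28
best[12] = max(2+28, 2+26, 8+24, …, 21+2, 17+0) = 32
One optimal cutting: 3 + 3 + 3 + 3 → 8 + 8 + 8 + 8 = 32.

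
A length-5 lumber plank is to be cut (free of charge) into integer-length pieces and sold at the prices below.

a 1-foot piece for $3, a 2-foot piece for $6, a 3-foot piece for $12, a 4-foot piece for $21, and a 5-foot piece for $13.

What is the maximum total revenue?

Consider every possible first cut. best[k] is the best of p[i]+best[k−i] over all sellable i≤k.
best[1] = 3
best[2] = 6  (first piece 1, then best[1]=3)
best[3] = 12
best[4] = 21
best[5] = 24  (first piece 1, then best[4]=21)
One optimal cutting: 4 + 1 → $21 + $3 = $24.

24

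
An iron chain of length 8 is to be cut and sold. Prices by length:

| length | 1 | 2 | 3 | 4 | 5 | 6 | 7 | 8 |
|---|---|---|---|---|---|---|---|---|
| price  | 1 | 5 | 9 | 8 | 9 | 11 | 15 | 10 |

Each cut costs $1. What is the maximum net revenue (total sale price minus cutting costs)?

21

Build net[k] bottom-up: net[k] = max over allowed piece i of (p[i] + net[k−i]) − 1 per cut.
net[1] = 1
net[2] = 5
net[3] = 9
net[4] = 9  (first piece 1, then net[3]=9)
net[5] = 13  (first piece 2, then net[3]=9)
net[6] = 17  (first piece 3, then net[3]=9)
net[7] = 17  (first piece 1, then net[6]=17)
net[8] = 21  (first piece 2, then net[6]=17)
One optimal plan: pieces 3 + 3 + 2 (2 cuts) → $23 − $2 = $21.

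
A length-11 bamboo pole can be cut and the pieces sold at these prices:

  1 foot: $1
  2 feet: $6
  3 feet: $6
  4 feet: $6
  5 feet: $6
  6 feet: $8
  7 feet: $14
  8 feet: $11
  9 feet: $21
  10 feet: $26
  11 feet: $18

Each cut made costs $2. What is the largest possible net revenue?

Build r[k] bottom-up: r[k] = max over allowed piece i of (p[i] + r[k−i]) − 2 per cut.
r[1] = 1
r[2] = max(1+1-2, 6+0) = 6
r[3] = max(1+6-2, 6+1-2, 6+0) = 6
r[4] = max(1+6-2, 6+6-2, 6+1-2, 6+0) = 10
r[5] = max(1+10-2, 6+6-2, 6+6-2, 6+1-2, 6+0) = 10
r[6] = max(1+10-2, 6+10-2, 6+6-2, 6+6-2, 6+1-2, 8+0) = 14
r[7] = max(1+14-2, 6+10-2, 6+10-2, …, 8+1-2, 14+0) = 14
r[8] = max(1+14-2, 6+14-2, 6+10-2, …, 14+1-2, 11+0) = 18
r[9] = max(1+18-2, 6+14-2, 6+14-2, …, 11+1-2, 21+0) = 21
r[10] = max(1+21-2, 6+18-2, 6+14-2, …, 21+1-2, 26+0) = 26
r[11] = max(1+26-2, 6+21-2, 6+18-2, …, 26+1-2, 18+0) = 25
One optimal plan: pieces 10 + 1 (1 cut) → $27 − $2 = $25.

25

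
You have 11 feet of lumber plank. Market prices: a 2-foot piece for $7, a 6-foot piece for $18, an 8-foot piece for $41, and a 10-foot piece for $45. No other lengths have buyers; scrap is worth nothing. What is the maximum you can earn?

48

Build r[k] bottom-up: r[k] = max over allowed piece i of (p[i] + r[k−i]).
r[1] = 0
r[2] = 7
r[3] = 7
r[4] = 14  (first piece 2, then r[2]=7)
r[5] = 14
r[6] = max(7+14, 18+0) = 21
r[7] = max(7+14, 18+0) = 21
r[8] = max(7+21, 18+7, 41+0) = 41
r[9] = max(7+21, 18+7, 41+0) = 41
r[10] = max(7+41, 18+14, 41+7, 45+0) = 48
r[11] = max(7+41, 18+14, 41+7, 45+0) = 48
One optimal cutting: pieces 8 + 2 with 1 foot of scrap → $48.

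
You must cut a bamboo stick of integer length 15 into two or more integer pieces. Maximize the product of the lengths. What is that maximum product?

243

Fill f[k] for k=2..15: at each k try every first piece i and multiply by the better of (k−i) uncut or f[k−i].
f[2] = 1×max(1,0) = 1×1 = 1
f[3] = 1×max(2,1) = 1×2 = 2
f[4] = 2×max(2,1) = 2×2 = 4
f[5] = 2×max(3,2) = 2×3 = 6
f[6] = 3×max(3,2) = 3×3 = 9
f[7] = 2×max(5,6) = 2×6 = 12
f[8] = 2×max(6,9) = 2×9 = 18
f[9] = 3×max(6,9) = 3×9 = 27
f[10] = 2×max(8,18) = 2×18 = 36
f[11] = 2×max(9,27) = 2×27 = 54
f[12] = 3×max(9,27) = 3×27 = 81
f[13] = 2×max(11,54) = 2×54 = 108
f[14] = 2×max(12,81) = 2×81 = 162
f[15] = 3×max(12,81) = 3×81 = 243
One optimal split: 3 + 3 + 3 + 3 + 3; product 3×3×3×3×3 = 243.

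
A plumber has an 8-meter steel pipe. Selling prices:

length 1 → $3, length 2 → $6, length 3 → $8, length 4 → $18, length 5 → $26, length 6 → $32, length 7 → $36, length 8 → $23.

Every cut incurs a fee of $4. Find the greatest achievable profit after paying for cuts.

35

Build net[k] bottom-up: net[k] = max over allowed piece i of (p[i] + net[k−i]) − 4 per cut.
net[1] = 3
net[2] = max(3+3-4, 6+0) = 6
net[3] = max(3+6-4, 6+3-4, 8+0) = 8
net[4] = max(3+8-4, 6+6-4, 8+3-4, 18+0) = 18
net[5] = max(3+18-4, 6+8-4, 8+6-4, 18+3-4, 26+0) = 26
net[6] = max(3+26-4, 6+18-4, 8+8-4, 18+6-4, 26+3-4, 32+0) = 32
net[7] = max(3+32-4, 6+26-4, 8+18-4, …, 32+3-4, 36+0) = 36
net[8] = max(3+36-4, 6+32-4, 8+26-4, …, 36+3-4, 23+0) = 35
One optimal plan: pieces 7 + 1 (1 cut) → $39 − $4 = $35.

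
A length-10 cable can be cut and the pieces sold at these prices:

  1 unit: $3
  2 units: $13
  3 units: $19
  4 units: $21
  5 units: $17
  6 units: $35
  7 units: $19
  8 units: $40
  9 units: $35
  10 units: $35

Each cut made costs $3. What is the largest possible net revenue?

Build net[k] bottom-up: net[k] = max over allowed piece i of (p[i] + net[k−i]) − 3 per cut.
net[1] = 3
net[2] = max(3+3-3, 13+0) = 13
net[3] = max(3+13-3, 13+3-3, 19+0) = 19
net[4] = max(3+19-3, 13+13-3, 19+3-3, 21+0) = 23
net[5] = max(3+23-3, 13+19-3, 19+13-3, 21+3-3, 17+0) = 29
net[6] = max(3+29-3, 13+23-3, 19+19-3, 21+13-3, 17+3-3, 35+0) = 35
net[7] = max(3+35-3, 13+29-3, 19+23-3, …, 35+3-3, 19+0) = 39
net[8] = max(3+39-3, 13+35-3, 19+29-3, …, 19+3-3, 40+0) = 45
net[9] = max(3+45-3, 13+39-3, 19+35-3, …, 40+3-3, 35+0) = 51
net[10] = max(3+51-3, 13+45-3, 19+39-3, …, 35+3-3, 35+0) = 55
One optimal plan: pieces 3 + 3 + 2 + 2 (3 cuts) → $64 − $9 = $55.

55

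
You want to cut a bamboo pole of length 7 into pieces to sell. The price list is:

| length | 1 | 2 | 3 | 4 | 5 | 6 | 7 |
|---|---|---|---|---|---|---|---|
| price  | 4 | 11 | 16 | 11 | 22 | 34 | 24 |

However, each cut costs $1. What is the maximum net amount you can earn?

37

Build v[k] bottom-up: v[k] = max over allowed piece i of (p[i] + v[k−i]) − 1 per cut.
v[1] = 4
v[2] = max(4+4-1, 11+0) = 11
v[3] = max(4+11-1, 11+4-1, 16+0) = 16
v[4] = max(4+16-1, 11+11-1, 16+4-1, 11+0) = 21
v[5] = max(4+21-1, 11+16-1, 16+11-1, 11+4-1, 22+0) = 26
v[6] = max(4+26-1, 11+21-1, 16+16-1, 11+11-1, 22+4-1, 34+0) = 34
v[7] = max(4+34-1, 11+26-1, 16+21-1, …, 34+4-1, 24+0) = 37
One optimal plan: pieces 6 + 1 (1 cut) → $38 − $1 = $37.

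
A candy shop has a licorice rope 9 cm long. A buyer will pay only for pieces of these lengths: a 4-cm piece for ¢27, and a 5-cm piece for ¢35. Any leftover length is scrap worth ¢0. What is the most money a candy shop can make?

62

Build best[k] bottom-up: best[k] = max over allowed piece i of (p[i] + best[k−i]).
best[1] = 0
best[2] = 0
best[3] = 0
best[4] = 27
best[5] = max(27+0, 35+0) = 35
best[6] = max(27+0, 35+0) = 35
best[7] = max(27+0, 35+0) = 35
best[8] = max(27+27, 35+0) = 54
best[9] = max(27+35, 35+27) = 62
One optimal cutting: 5 + 4 → ¢62.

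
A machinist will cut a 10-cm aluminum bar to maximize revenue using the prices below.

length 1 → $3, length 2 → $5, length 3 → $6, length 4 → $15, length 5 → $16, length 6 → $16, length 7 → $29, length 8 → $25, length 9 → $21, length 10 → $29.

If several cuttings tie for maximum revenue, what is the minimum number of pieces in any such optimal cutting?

Consider every possible first cut. r[k] is the best of p[i]+r[k−i] over all sellable i≤k.
r[1] = 3
r[2] = 6  (first piece 1, then r[1]=3)
r[3] = 9  (first piece 1, then r[2]=6)
r[4] = 15
r[5] = 18  (first piece 1, then r[4]=15)
r[6] = 21  (first piece 1, then r[5]=18)
r[7] = 29
r[8] = 32  (first piece 1, then r[7]=29)
r[9] = 35  (first piece 1, then r[8]=32)
r[10] = 38  (first piece 1, then r[9]=35)
Maximum revenue is $38.
Now minimize piece count subject to staying optimal: for each k, pieces[k] = 1 + min over i with p[i]+r[k−i]=r[k] of pieces[k−i].
pieces[7] = 1
pieces[8] = 2
pieces[9] = 3
pieces[10] = 4

4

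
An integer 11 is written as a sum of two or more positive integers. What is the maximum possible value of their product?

54

Fill m[k] for k=2..11: at each k try every first piece i and multiply by the better of (k−i) uncut or m[k−i].
m[2] = 1×max(1,0) = 1×1 = 1
m[3] = 1×max(2,1) = 1×2 = 2
m[4] = 2×max(2,1) = 2×2 = 4
m[5] = 2×max(3,2) = 2×3 = 6
m[6] = 3×max(3,2) = 3×3 = 9
m[7] = 2×max(5,6) = 2×6 = 12
m[8] = 2×max(6,9) = 2×9 = 18
m[9] = 3×max(6,9) = 3×9 = 27
m[10] = 2×max(8,18) = 2×18 = 36
m[11] = 2×max(9,27) = 2×27 = 54
One optimal split: 3 + 3 + 3 + 2; product 3×3×3×2 = 54.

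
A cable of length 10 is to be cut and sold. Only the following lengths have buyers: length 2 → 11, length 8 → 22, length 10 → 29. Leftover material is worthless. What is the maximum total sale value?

55

Consider every possible first cut. best[k] is the best of p[i]+best[k−i] over all sellable i≤k.
best[1] = 0
best[2] = 11
best[3] = 11
best[4] = 22  (first piece 2, then best[2]=11)
best[5] = 22
best[6] = 33  (first piece 2, then best[4]=22)
best[7] = 33
best[8] = 44  (first piece 2, then best[6]=33)
best[9] = 44
best[10] = 55  (first piece 2, then best[8]=44)
One optimal cutting: 2 + 2 + 2 + 2 + 2 → 55.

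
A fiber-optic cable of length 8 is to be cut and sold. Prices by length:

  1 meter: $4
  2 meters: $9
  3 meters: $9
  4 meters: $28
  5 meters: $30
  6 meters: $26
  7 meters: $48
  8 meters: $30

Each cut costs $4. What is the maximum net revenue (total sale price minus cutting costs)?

Consider every possible first cut. r[k] is the best of p[i]+r[k−i] over all sellable i≤k, charging 4 whenever i<k.
r[1] = 4
r[2] = 9
r[3] = 9  (first piece 1, then r[2]=9)
r[4] = 28
r[5] = 30
r[6] = 33  (first piece 2, then r[4]=28)
r[7] = 48
r[8] = 52  (first piece 4, then r[4]=28)
One optimal plan: pieces 4 + 4 (1 cut) → $56 − $4 = $52.

52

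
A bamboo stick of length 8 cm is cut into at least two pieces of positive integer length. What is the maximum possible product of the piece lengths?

18

Fill g[k] for k=2..8: at each k try every first piece i and multiply by the better of (k−i) uncut or g[k−i].
g[2] = 1*max(1,0) = 1*1 = 1
g[3] = 1*max(2,1) = 1*2 = 2
g[4] = 2*max(2,1) = 2*2 = 4
g[5] = 2*max(3,2) = 2*3 = 6
g[6] = 3*max(3,2) = 3*3 = 9
g[7] = 2*max(5,6) = 2*6 = 12
g[8] = 2*max(6,9) = 2*9 = 18
One optimal split: 3 + 3 + 2; product 3*3*2 = 18.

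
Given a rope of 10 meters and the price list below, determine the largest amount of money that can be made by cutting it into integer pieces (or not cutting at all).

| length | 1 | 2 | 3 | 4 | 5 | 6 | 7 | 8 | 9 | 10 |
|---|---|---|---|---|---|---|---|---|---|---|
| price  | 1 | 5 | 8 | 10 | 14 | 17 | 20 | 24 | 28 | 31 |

31

Build r[k] bottom-up: r[k] = max over allowed piece i of (p[i] + r[k−i]).
r[1] = 1
r[2] = max(1+1, 5+0) = 5
r[3] = max(1+5, 5+1, 8+0) = 8
r[4] = max(1+8, 5+5, 8+1, 10+0) = 10
r[5] = max(1+10, 5+8, 8+5, 10+1, 14+0) = 14
r[6] = max(1+14, 5+10, 8+8, 10+5, 14+1, 17+0) = 17
r[7] = max(1+17, 5+14, 8+10, …, 17+1, 20+0) = 20
r[8] = max(1+20, 5+17, 8+14, …, 20+1, 24+0) = 24
r[9] = max(1+24, 5+20, 8+17, …, 24+1, 28+0) = 28
r[10] = max(1+28, 5+24, 8+20, …, 28+1, 31+0) = 31
Best is to sell the whole 10-meter piece uncut for 31.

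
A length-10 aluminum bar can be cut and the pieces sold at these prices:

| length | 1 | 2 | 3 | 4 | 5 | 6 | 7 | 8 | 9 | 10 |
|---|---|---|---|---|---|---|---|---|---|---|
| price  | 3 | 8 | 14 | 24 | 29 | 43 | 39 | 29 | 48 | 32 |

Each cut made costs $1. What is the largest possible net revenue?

Build net[k] bottom-up: net[k] = max over allowed piece i of (p[i] + net[k−i]) − 1 per cut.
net[1] = 3
net[2] = max(3+3-1, 8+0) = 8
net[3] = max(3+8-1, 8+3-1, 14+0) = 14
net[4] = max(3+14-1, 8+8-1, 14+3-1, 24+0) = 24
net[5] = max(3+24-1, 8+14-1, 14+8-1, 24+3-1, 29+0) = 29
net[6] = max(3+29-1, 8+24-1, 14+14-1, 24+8-1, 29+3-1, 43+0) = 43
net[7] = max(3+43-1, 8+29-1, 14+24-1, …, 43+3-1, 39+0) = 45
net[8] = max(3+45-1, 8+43-1, 14+29-1, …, 39+3-1, 29+0) = 50
net[9] = max(3+50-1, 8+45-1, 14+43-1, …, 29+3-1, 48+0) = 56
net[10] = max(3+56-1, 8+50-1, 14+45-1, …, 48+3-1, 32+0) = 66
One optimal plan: pieces 6 + 4 (1 cut) → $67 − $1 = $66.

66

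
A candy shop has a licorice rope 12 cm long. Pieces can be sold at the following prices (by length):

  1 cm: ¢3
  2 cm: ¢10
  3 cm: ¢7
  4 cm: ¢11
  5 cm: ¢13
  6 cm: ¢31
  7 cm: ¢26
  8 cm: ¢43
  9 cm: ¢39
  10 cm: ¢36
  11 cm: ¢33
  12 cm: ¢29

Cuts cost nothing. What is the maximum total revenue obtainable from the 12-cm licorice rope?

Consider every possible first cut. best[k] is the best of p[i]+best[k−i] over all sellable i≤k.
best[1] = 3
best[2] = 10
best[3] = 13  (first piece 1, then best[2]=10)
best[4] = 20  (first piece 2, then best[2]=10)
best[5] = 23  (first piece 1, then best[4]=20)
best[6] = 31
best[7] = 34  (first piece 1, then best[6]=31)
best[8] = 43
best[9] = 46  (first piece 1, then best[8]=43)
best[10] = 53  (first piece 2, then best[8]=43)
best[11] = 56  (first piece 1, then best[10]=53)
best[12] = 63  (first piece 2, then best[10]=53)
One optimal cutting: 8 + 2 + 2 → ¢43 + ¢10 + ¢10 = ¢63.

63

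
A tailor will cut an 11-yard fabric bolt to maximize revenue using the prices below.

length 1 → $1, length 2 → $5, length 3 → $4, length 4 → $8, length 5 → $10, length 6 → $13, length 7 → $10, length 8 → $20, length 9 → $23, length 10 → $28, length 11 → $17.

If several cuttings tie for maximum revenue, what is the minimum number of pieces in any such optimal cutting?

Let r[k] be the best obtainable value from length k. For each k, try every first piece i and keep the best of price[i] + r[k−i].
r[1] = 1
r[2] = 5
r[3] = 6  (first piece 1, then r[2]=5)
r[4] = 10  (first piece 2, then r[2]=5)
r[5] = 11  (first piece 1, then r[4]=10)
r[6] = 15  (first piece 2, then r[4]=10)
r[7] = 16  (first piece 1, then r[6]=15)
r[8] = 20  (first piece 2, then r[6]=15)
r[9] = 23
r[10] = 28
r[11] = 29  (first piece 1, then r[10]=28)
Maximum revenue is $29.
Now minimize piece count subject to staying optimal: for each k, pieces[k] = 1 + min over i with p[i]+r[k−i]=r[k] of pieces[k−i].
pieces[8] = 1
pieces[9] = 1
pieces[10] = 1
pieces[11] = 2

2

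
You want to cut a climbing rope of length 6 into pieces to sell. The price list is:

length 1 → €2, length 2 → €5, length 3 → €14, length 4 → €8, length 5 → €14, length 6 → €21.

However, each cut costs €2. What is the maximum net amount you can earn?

Build r[k] bottom-up: r[k] = max over allowed piece i of (p[i] + r[k−i]) − 2 per cut.
r[1] = 2
r[2] = max(2+2-2, 5+0) = 5
r[3] = max(2+5-2, 5+2-2, 14+0) = 14
r[4] = max(2+14-2, 5+5-2, 14+2-2, 8+0) = 14
r[5] = max(2+14-2, 5+14-2, 14+5-2, 8+2-2, 14+0) = 17
r[6] = max(2+17-2, 5+14-2, 14+14-2, 8+5-2, 14+2-2, 21+0) = 26
One optimal plan: pieces 3 + 3 (1 cut) → €28 − €2 = €26.

26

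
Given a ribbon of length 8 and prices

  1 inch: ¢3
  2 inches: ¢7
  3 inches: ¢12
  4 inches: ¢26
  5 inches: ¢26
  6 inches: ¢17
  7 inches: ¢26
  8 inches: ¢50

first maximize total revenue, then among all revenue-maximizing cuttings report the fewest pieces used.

Build r[k] bottom-up: r[k] = max over allowed piece i of (p[i] + r[k−i]).
r[1] = 3
r[2] = 7
r[3] = 12
r[4] = 26
r[5] = 29  (first piece 1, then r[4]=26)
r[6] = 33  (first piece 2, then r[4]=26)
r[7] = 38  (first piece 3, then r[4]=26)
r[8] = 52  (first piece 4, then r[4]=26)
Maximum revenue is ¢52.
Now minimize piece count subject to staying optimal: for each k, pieces[k] = 1 + min over i with p[i]+r[k−i]=r[k] of pieces[k−i].
pieces[5] = 2
pieces[6] = 2
pieces[7] = 2
pieces[8] = 2

2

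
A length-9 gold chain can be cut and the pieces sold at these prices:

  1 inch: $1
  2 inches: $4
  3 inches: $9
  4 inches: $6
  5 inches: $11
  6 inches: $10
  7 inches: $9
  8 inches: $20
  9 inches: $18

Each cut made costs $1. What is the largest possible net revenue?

Consider every possible first cut. net[k] is the best of p[i]+net[k−i] over all sellable i≤k, charging 1 whenever i<k.
net[1] = 1
net[2] = max(1+1-1, 4+0) = 4
net[3] = max(1+4-1, 4+1-1, 9+0) = 9
net[4] = max(1+9-1, 4+4-1, 9+1-1, 6+0) = 9
net[5] = max(1+9-1, 4+9-1, 9+4-1, 6+1-1, 11+0) = 12
net[6] = max(1+12-1, 4+9-1, 9+9-1, 6+4-1, 11+1-1, 10+0) = 17
net[7] = max(1+17-1, 4+12-1, 9+9-1, …, 10+1-1, 9+0) = 17
net[8] = max(1+17-1, 4+17-1, 9+12-1, …, 9+1-1, 20+0) = 20
net[9] = max(1+20-1, 4+17-1, 9+17-1, …, 20+1-1, 18+0) = 25
One optimal plan: pieces 3 + 3 + 3 (2 cuts) → $27 − $2 = $25.

25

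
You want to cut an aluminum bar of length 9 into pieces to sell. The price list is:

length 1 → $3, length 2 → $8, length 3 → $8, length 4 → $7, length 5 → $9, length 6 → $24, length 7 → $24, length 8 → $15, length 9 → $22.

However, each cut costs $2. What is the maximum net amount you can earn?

31

Let v[k] be the best obtainable value from length k. For each k, try every first piece i and keep the best of price[i] + v[k−i] minus the 2 cut fee when i<k.
v[1] = 3
v[2] = 8
v[3] = 9  (first piece 1, then v[2]=8)
v[4] = 14  (first piece 2, then v[2]=8)
v[5] = 15  (first piece 1, then v[4]=14)
v[6] = 24
v[7] = 25  (first piece 1, then v[6]=24)
v[8] = 30  (first piece 2, then v[6]=24)
v[9] = 31  (first piece 1, then v[8]=30)
One optimal plan: pieces 6 + 2 + 1 (2 cuts) → $35 − $4 = $31.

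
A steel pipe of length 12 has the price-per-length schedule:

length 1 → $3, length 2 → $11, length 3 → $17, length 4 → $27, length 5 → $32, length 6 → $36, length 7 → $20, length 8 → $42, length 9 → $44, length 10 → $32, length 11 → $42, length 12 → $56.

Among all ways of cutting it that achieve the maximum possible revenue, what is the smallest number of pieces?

3

Build r[k] bottom-up: r[k] = max over allowed piece i of (p[i] + r[k−i]).
r[1] = 3
r[2] = max(3+3, 11+0) = 11
r[3] = max(3+11, 11+3, 17+0) = 17
r[4] = max(3+17, 11+11, 17+3, 27+0) = 27
r[5] = max(3+27, 11+17, 17+11, 27+3, 32+0) = 32
r[6] = max(3+32, 11+27, 17+17, 27+11, 32+3, 36+0) = 38
r[7] = max(3+38, 11+32, 17+27, …, 36+3, 20+0) = 44
r[8] = max(3+44, 11+38, 17+32, …, 20+3, 42+0) = 54
r[9] = max(3+54, 11+44, 17+38, …, 42+3, 44+0) = 59
r[10] = max(3+59, 11+54, 17+44, …, 44+3, 32+0) = 65
r[11] = max(3+65, 11+59, 17+54, …, 32+3, 42+0) = 71
r[12] = max(3+71, 11+65, 17+59, …, 42+3, 56+0) = 81
Maximum revenue is $81.
Now minimize piece count subject to staying optimal: for each k, pieces[k] = 1 + min over i with p[i]+r[k−i]=r[k] of pieces[k−i].
pieces[9] = 2
pieces[10] = 3
pieces[11] = 3
pieces[12] = 3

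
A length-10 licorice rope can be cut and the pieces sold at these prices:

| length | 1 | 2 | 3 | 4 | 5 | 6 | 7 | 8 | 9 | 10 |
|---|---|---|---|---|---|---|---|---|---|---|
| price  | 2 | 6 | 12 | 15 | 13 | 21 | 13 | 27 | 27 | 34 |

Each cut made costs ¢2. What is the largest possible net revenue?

35

Let net[k] be the best obtainable value from length k. For each k, try every first piece i and keep the best of price[i] + net[k−i] minus the 2 cut fee when i<k.
net[1] = 2
net[2] = 6
net[3] = 12
net[4] = 15
net[5] = 16  (first piece 2, then net[3]=12)
net[6] = 22  (first piece 3, then net[3]=12)
net[7] = 25  (first piece 3, then net[4]=15)
net[8] = 28  (first piece 4, then net[4]=15)
net[9] = 32  (first piece 3, then net[6]=22)
net[10] = 35  (first piece 3, then net[7]=25)
One optimal plan: pieces 4 + 3 + 3 (2 cuts) → ¢39 − ¢4 = ¢35.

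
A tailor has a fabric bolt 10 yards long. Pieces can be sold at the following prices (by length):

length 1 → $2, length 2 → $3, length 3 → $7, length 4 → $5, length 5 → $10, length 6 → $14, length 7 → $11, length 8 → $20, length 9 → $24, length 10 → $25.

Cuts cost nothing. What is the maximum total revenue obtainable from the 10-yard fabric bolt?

Let r[k] be the best obtainable value from length k. For each k, try every first piece i and keep the best of price[i] + r[k−i].
r[1] = 2
r[2] = max(2+2, 3+0) = 4
r[3] = max(2+4, 3+2, 7+0) = 7
r[4] = max(2+7, 3+4, 7+2, 5+0) = 9
r[5] = max(2+9, 3+7, 7+4, 5+2, 10+0) = 11
r[6] = max(2+11, 3+9, 7+7, 5+4, 10+2, 14+0) = 14
r[7] = max(2+14, 3+11, 7+9, …, 14+2, 11+0) = 16
r[8] = max(2+16, 3+14, 7+11, …, 11+2, 20+0) = 20
r[9] = max(2+20, 3+16, 7+14, …, 20+2, 24+0) = 24
r[10] = max(2+24, 3+20, 7+16, …, 24+2, 25+0) = 26
One optimal cutting: 9 + 1 → $24 + $2 = $26.

26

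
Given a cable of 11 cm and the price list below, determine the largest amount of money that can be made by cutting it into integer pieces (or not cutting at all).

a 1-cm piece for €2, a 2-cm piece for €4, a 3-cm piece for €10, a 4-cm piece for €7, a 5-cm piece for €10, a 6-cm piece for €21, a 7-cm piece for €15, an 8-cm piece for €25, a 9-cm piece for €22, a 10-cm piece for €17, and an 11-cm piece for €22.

35

Let v[k] be the best obtainable value from length k. For each k, try every first piece i and keep the best of price[i] + v[k−i].
v[1] = 2
v[2] = 4  (first piece 1, then v[1]=2)
v[3] = 10
v[4] = 12  (first piece 1, then v[3]=10)
v[5] = 14  (first piece 1, then v[4]=12)
v[6] = 21
v[7] = 23  (first piece 1, then v[6]=21)
v[8] = 25  (first piece 1, then v[7]=23)
v[9] = 31  (first piece 3, then v[6]=21)
v[10] = 33  (first piece 1, then v[9]=31)
v[11] = 35  (first piece 1, then v[10]=33)
One optimal cutting: 6 + 3 + 1 + 1 → €21 + €10 + €2 + €2 = €35.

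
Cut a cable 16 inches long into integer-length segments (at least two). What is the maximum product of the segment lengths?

324

Define prod[k] = max over 1≤i<k of i · max(k−i, prod[k−i]); the inner max lets the remainder stay uncut if that's better.
prod[2] = 1*max(1,0) = 1*1 = 1
prod[3] = max(1*2, 2*1) = 2
prod[4] = max(1*3, 2*2, 3*1) = 4
prod[5] = max(1*4, 2*3, 3*2, 4*1) = 6
prod[6] = max(1*6, 2*4, 3*3, 4*2, 5*1) = 9
prod[7] = max(1*9, 2*6, 3*4, 4*3, 5*2, 6*1) = 12
prod[8] = max(1*12, 2*9, 3*6, …, 6*2, 7*1) = 18
prod[9] = max(1*18, 2*12, 3*9, …, 7*2, 8*1) = 27
prod[10] = max(1*27, 2*18, 3*12, …, 8*2, 9*1) = 36
prod[11] = max(1*36, 2*27, 3*18, …, 9*2, 10*1) = 54
prod[12] = max(1*54, 2*36, 3*27, …, 10*2, 11*1) = 81
prod[13] = max(1*81, 2*54, 3*36, …, 11*2, 12*1) = 108
prod[14] = max(1*108, 2*81, 3*54, …, 12*2, 13*1) = 162
prod[15] = max(1*162, 2*108, 3*81, …, 13*2, 14*1) = 243
prod[16] = max(1*243, 2*162, 3*108, …, 14*2, 15*1) = 324
One optimal split: 3 + 3 + 3 + 3 + 2 + 2; product 3*3*3*3*2*2 = 324.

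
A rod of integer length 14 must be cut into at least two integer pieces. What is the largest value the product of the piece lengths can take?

Define prod[k] = max over 1≤i<k of i · max(k−i, prod[k−i]); the inner max lets the remainder stay uncut if that's better.
prod[2] = 1·max(1,0) = 1·1 = 1
prod[3] = max(1·2, 2·1) = 2
prod[4] = max(1·3, 2·2, 3·1) = 4
prod[5] = max(1·4, 2·3, 3·2, 4·1) = 6
prod[6] = max(1·6, 2·4, 3·3, 4·2, 5·1) = 9
prod[7] = max(1·9, 2·6, 3·4, 4·3, 5·2, 6·1) = 12
prod[8] = max(1·12, 2·9, 3·6, …, 6·2, 7·1) = 18
prod[9] = max(1·18, 2·12, 3·9, …, 7·2, 8·1) = 27
prod[10] = max(1·27, 2·18, 3·12, …, 8·2, 9·1) = 36
prod[11] = max(1·36, 2·27, 3·18, …, 9·2, 10·1) = 54
prod[12] = max(1·54, 2·36, 3·27, …, 10·2, 11·1) = 81
prod[13] = max(1·81, 2·54, 3·36, …, 11·2, 12·1) = 108
prod[14] = max(1·108, 2·81, 3·54, …, 12·2, 13·1) = 162
One optimal split: 3 + 3 + 3 + 3 + 2; product 3·3·3·3·2 = 162.

162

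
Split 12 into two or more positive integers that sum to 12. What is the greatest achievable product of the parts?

Let prod[k] be the best product for length k (with at least one cut). For each first piece i, the rest contributes max(k−i, prod[k−i]).
prod[2] = 1*max(1,0) = 1*1 = 1
prod[3] = 1*max(2,1) = 1*2 = 2
prod[4] = 2*max(2,1) = 2*2 = 4
prod[5] = 2*max(3,2) = 2*3 = 6
prod[6] = 3*max(3,2) = 3*3 = 9
prod[7] = 2*max(5,6) = 2*6 = 12
prod[8] = 2*max(6,9) = 2*9 = 18
prod[9] = 3*max(6,9) = 3*9 = 27
prod[10] = 2*max(8,18) = 2*18 = 36
prod[11] = 2*max(9,27) = 2*27 = 54
prod[12] = 3*max(9,27) = 3*27 = 81
One optimal split: 3 + 3 + 3 + 3; product 3*3*3*3 = 81.

81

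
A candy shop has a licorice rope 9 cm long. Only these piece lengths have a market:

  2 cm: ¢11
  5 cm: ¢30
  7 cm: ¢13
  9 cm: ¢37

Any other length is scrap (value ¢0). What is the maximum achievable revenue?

Consider every possible first cut. f[k] is the best of p[i]+f[k−i] over all sellable i≤k.
f[1] = 0
f[2] = 11
f[3] = 11
f[4] = 22  (first piece 2, then f[2]=11)
f[5] = max(11+11, 30+0) = 30
f[6] = max(11+22, 30+0) = 33
f[7] = max(11+30, 30+11, 13+0) = 41
f[8] = max(11+33, 30+11, 13+0) = 44
f[9] = max(11+41, 30+22, 13+11, 37+0) = 52
One optimal cutting: 5 + 2 + 2 → ¢52.

52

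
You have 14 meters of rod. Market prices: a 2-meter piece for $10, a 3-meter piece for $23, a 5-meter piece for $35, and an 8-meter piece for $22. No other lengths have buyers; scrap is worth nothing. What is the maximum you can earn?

104

Let best[k] be the best obtainable value from length k. For each k, try every first piece i and keep the best of price[i] + best[k−i].
best[1] = 0
best[2] = 10
best[3] = 23
best[4] = 23
best[5] = 35
best[6] = 46  (first piece 3, then best[3]=23)
best[7] = 46
best[8] = 58  (first piece 3, then best[5]=35)
best[9] = 69  (first piece 3, then best[6]=46)
best[10] = 70  (first piece 5, then best[5]=35)
best[11] = 81  (first piece 3, then best[8]=58)
best[12] = 92  (first piece 3, then best[9]=69)
best[13] = 93  (first piece 3, then best[10]=70)
best[14] = 104  (first piece 3, then best[11]=81)
One optimal cutting: 5 + 3 + 3 + 3 → $104.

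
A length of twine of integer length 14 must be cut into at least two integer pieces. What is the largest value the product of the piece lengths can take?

162

Let P[k] be the best product for length k (with at least one cut). For each first piece i, the rest contributes max(k−i, P[k−i]).
Small cases: P[2]=1, P[3]=2, P[4]=4, P[5]=6, P[6]=9, P[7]=12.
P[8] = 2*max(6,9) = 2*9 = 18
P[9] = 3*max(6,9) = 3*9 = 27
P[10] = 2*max(8,18) = 2*18 = 36
P[11] = 2*max(9,27) = 2*27 = 54
P[12] = 3*max(9,27) = 3*27 = 81
P[13] = 2*max(11,54) = 2*54 = 108
P[14] = 2*max(12,81) = 2*81 = 162
One optimal split: 3 + 3 + 3 + 3 + 2; product 3*3*3*3*2 = 162.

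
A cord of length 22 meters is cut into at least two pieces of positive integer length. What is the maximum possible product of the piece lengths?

Fill g[k] for k=2..22: at each k try every first piece i and multiply by the better of (k−i) uncut or g[k−i].
g[2] = 1*max(1,0) = 1*1 = 1
g[3] = 1*max(2,1) = 1*2 = 2
g[4] = 2*max(2,1) = 2*2 = 4
g[5] = 2*max(3,2) = 2*3 = 6
g[6] = 3*max(3,2) = 3*3 = 9
g[7] = 2*max(5,6) = 2*6 = 12
g[8] = 2*max(6,9) = 2*9 = 18
g[9] = 3*max(6,9) = 3*9 = 27
g[10] = 2*max(8,18) = 2*18 = 36
g[11] = 2*max(9,27) = 2*27 = 54
g[12] = 3*max(9,27) = 3*27 = 81
g[13] = 2*max(11,54) = 2*54 = 108
g[14] = 2*max(12,81) = 2*81 = 162
g[15] = 3*max(12,81) = 3*81 = 243
g[16] = 2*max(14,162) = 2*162 = 324
g[17] = 2*max(15,243) = 2*243 = 486
g[18] = 3*max(15,243) = 3*243 = 729
g[19] = 2*max(17,486) = 2*486 = 972
g[20] = 2*max(18,729) = 2*729 = 1458
g[21] = 3*max(18,729) = 3*729 = 2187
g[22] = 2*max(20,1458) = 2*1458 = 2916
One optimal split: 3 + 3 + 3 + 3 + 3 + 3 + 2 + 2; product 3*3*3*3*3*3*2*2 = 2916.

2916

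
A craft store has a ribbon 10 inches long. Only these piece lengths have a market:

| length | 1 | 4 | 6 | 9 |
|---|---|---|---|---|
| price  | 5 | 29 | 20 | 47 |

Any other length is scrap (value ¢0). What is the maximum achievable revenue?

Consider every possible first cut. f[k] is the best of p[i]+f[k−i] over all sellable i≤k.
f[1] = 5
f[2] = 10  (first piece 1, then f[1]=5)
f[3] = 15  (first piece 1, then f[2]=10)
f[4] = max(5+15, 29+0) = 29
f[5] = max(5+29, 29+5) = 34
f[6] = max(5+34, 29+10, 20+0) = 39
f[7] = max(5+39, 29+15, 20+5) = 44
f[8] = max(5+44, 29+29, 20+10) = 58
f[9] = max(5+58, 29+34, 20+15, 47+0) = 63
f[10] = max(5+63, 29+39, 20+29, 47+5) = 68
One optimal cutting: 4 + 4 + 1 + 1 → ¢68.

68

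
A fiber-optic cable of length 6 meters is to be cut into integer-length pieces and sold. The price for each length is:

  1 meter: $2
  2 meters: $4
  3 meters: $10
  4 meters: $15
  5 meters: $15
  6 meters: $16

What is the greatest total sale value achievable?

20

Let best[k] be the best obtainable value from length k. For each k, try every first piece i and keep the best of price[i] + best[k−i].
best[1] = 2
best[2] = 4  (first piece 1, then best[1]=2)
best[3] = 10
best[4] = 15
best[5] = 17  (first piece 1, then best[4]=15)
best[6] = 20  (first piece 3, then best[3]=10)
One optimal cutting: 3 + 3 → $10 + $10 = $20.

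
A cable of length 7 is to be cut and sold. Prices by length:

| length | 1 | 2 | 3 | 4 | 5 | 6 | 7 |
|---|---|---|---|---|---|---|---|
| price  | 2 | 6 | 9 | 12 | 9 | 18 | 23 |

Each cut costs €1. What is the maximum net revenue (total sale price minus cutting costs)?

Build r[k] bottom-up: r[k] = max over allowed piece i of (p[i] + r[k−i]) − 1 per cut.
r[1] = 2
r[2] = max(2+2-1, 6+0) = 6
r[3] = max(2+6-1, 6+2-1, 9+0) = 9
r[4] = max(2+9-1, 6+6-1, 9+2-1, 12+0) = 12
r[5] = max(2+12-1, 6+9-1, 9+6-1, 12+2-1, 9+0) = 14
r[6] = max(2+14-1, 6+12-1, 9+9-1, 12+6-1, 9+2-1, 18+0) = 18
r[7] = max(2+18-1, 6+14-1, 9+12-1, …, 18+2-1, 23+0) = 23
Best is to make no cuts and sell whole for €23.

23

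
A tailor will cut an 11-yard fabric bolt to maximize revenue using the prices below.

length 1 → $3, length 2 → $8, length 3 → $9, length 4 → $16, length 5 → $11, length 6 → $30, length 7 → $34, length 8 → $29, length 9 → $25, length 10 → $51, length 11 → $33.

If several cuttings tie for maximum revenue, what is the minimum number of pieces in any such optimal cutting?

Build r[k] bottom-up: r[k] = max over allowed piece i of (p[i] + r[k−i]).
r[1] = 3
r[2] = max(3+3, 8+0) = 8
r[3] = max(3+8, 8+3, 9+0) = 11
r[4] = max(3+11, 8+8, 9+3, 16+0) = 16
r[5] = max(3+16, 8+11, 9+8, 16+3, 11+0) = 19
r[6] = max(3+19, 8+16, 9+11, 16+8, 11+3, 30+0) = 30
r[7] = max(3+30, 8+19, 9+16, …, 30+3, 34+0) = 34
r[8] = max(3+34, 8+30, 9+19, …, 34+3, 29+0) = 38
r[9] = max(3+38, 8+34, 9+30, …, 29+3, 25+0) = 42
r[10] = max(3+42, 8+38, 9+34, …, 25+3, 51+0) = 51
r[11] = max(3+51, 8+42, 9+38, …, 51+3, 33+0) = 54
Maximum revenue is $54.
Now minimize piece count subject to staying optimal: for each k, pieces[k] = 1 + min over i with p[i]+r[k−i]=r[k] of pieces[k−i].
pieces[8] = 2
pieces[9] = 2
pieces[10] = 1
pieces[11] = 2

2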